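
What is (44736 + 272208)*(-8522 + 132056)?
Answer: 39153360096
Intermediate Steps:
(44736 + 272208)*(-8522 + 132056) = 316944*123534 = 39153360096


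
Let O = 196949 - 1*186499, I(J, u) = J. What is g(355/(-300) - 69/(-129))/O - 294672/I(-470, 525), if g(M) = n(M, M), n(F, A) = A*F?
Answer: 2049720293885663/3269290860000 ≈ 626.96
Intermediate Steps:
O = 10450 (O = 196949 - 186499 = 10450)
g(M) = M² (g(M) = M*M = M²)
g(355/(-300) - 69/(-129))/O - 294672/I(-470, 525) = (355/(-300) - 69/(-129))²/10450 - 294672/(-470) = (355*(-1/300) - 69*(-1/129))²*(1/10450) - 294672*(-1/470) = (-71/60 + 23/43)²*(1/10450) + 147336/235 = (-1673/2580)²*(1/10450) + 147336/235 = (2798929/6656400)*(1/10450) + 147336/235 = 2798929/69559380000 + 147336/235 = 2049720293885663/3269290860000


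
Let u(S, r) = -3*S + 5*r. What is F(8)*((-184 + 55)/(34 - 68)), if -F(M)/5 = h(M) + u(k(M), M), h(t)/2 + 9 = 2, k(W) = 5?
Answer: -7095/34 ≈ -208.68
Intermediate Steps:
h(t) = -14 (h(t) = -18 + 2*2 = -18 + 4 = -14)
F(M) = 145 - 25*M (F(M) = -5*(-14 + (-3*5 + 5*M)) = -5*(-14 + (-15 + 5*M)) = -5*(-29 + 5*M) = 145 - 25*M)
F(8)*((-184 + 55)/(34 - 68)) = (145 - 25*8)*((-184 + 55)/(34 - 68)) = (145 - 200)*(-129/(-34)) = -(-7095)*(-1)/34 = -55*129/34 = -7095/34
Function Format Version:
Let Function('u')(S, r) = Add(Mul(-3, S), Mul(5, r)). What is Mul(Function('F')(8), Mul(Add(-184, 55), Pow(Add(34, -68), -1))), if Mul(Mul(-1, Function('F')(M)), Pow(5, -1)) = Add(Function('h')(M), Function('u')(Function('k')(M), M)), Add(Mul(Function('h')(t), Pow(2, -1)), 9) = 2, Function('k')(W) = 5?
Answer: Rational(-7095, 34) ≈ -208.68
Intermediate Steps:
Function('h')(t) = -14 (Function('h')(t) = Add(-18, Mul(2, 2)) = Add(-18, 4) = -14)
Function('F')(M) = Add(145, Mul(-25, M)) (Function('F')(M) = Mul(-5, Add(-14, Add(Mul(-3, 5), Mul(5, M)))) = Mul(-5, Add(-14, Add(-15, Mul(5, M)))) = Mul(-5, Add(-29, Mul(5, M))) = Add(145, Mul(-25, M)))
Mul(Function('F')(8), Mul(Add(-184, 55), Pow(Add(34, -68), -1))) = Mul(Add(145, Mul(-25, 8)), Mul(Add(-184, 55), Pow(Add(34, -68), -1))) = Mul(Add(145, -200), Mul(-129, Pow(-34, -1))) = Mul(-55, Mul(-129, Rational(-1, 34))) = Mul(-55, Rational(129, 34)) = Rational(-7095, 34)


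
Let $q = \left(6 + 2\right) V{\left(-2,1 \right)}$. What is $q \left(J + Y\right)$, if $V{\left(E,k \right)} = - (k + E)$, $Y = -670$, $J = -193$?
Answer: $-6904$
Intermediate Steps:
$V{\left(E,k \right)} = - E - k$ ($V{\left(E,k \right)} = - (E + k) = - E - k$)
$q = 8$ ($q = \left(6 + 2\right) \left(\left(-1\right) \left(-2\right) - 1\right) = 8 \left(2 - 1\right) = 8 \cdot 1 = 8$)
$q \left(J + Y\right) = 8 \left(-193 - 670\right) = 8 \left(-863\right) = -6904$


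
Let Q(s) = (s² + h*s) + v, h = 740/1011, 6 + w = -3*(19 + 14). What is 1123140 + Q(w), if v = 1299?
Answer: 382625468/337 ≈ 1.1354e+6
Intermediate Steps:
w = -105 (w = -6 - 3*(19 + 14) = -6 - 3*33 = -6 - 99 = -105)
h = 740/1011 (h = 740*(1/1011) = 740/1011 ≈ 0.73195)
Q(s) = 1299 + s² + 740*s/1011 (Q(s) = (s² + 740*s/1011) + 1299 = 1299 + s² + 740*s/1011)
1123140 + Q(w) = 1123140 + (1299 + (-105)² + (740/1011)*(-105)) = 1123140 + (1299 + 11025 - 25900/337) = 1123140 + 4127288/337 = 382625468/337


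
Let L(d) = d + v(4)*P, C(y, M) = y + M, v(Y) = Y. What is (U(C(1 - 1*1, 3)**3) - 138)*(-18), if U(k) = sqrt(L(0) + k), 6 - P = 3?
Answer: 2484 - 18*sqrt(39) ≈ 2371.6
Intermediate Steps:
P = 3 (P = 6 - 1*3 = 6 - 3 = 3)
C(y, M) = M + y
L(d) = 12 + d (L(d) = d + 4*3 = d + 12 = 12 + d)
U(k) = sqrt(12 + k) (U(k) = sqrt((12 + 0) + k) = sqrt(12 + k))
(U(C(1 - 1*1, 3)**3) - 138)*(-18) = (sqrt(12 + (3 + (1 - 1*1))**3) - 138)*(-18) = (sqrt(12 + (3 + (1 - 1))**3) - 138)*(-18) = (sqrt(12 + (3 + 0)**3) - 138)*(-18) = (sqrt(12 + 3**3) - 138)*(-18) = (sqrt(12 + 27) - 138)*(-18) = (sqrt(39) - 138)*(-18) = (-138 + sqrt(39))*(-18) = 2484 - 18*sqrt(39)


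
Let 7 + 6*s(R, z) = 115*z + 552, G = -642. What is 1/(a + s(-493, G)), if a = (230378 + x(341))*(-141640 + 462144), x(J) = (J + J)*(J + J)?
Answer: 6/1337466964763 ≈ 4.4861e-12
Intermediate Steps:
s(R, z) = 545/6 + 115*z/6 (s(R, z) = -7/6 + (115*z + 552)/6 = -7/6 + (552 + 115*z)/6 = -7/6 + (92 + 115*z/6) = 545/6 + 115*z/6)
x(J) = 4*J² (x(J) = (2*J)*(2*J) = 4*J²)
a = 222911173008 (a = (230378 + 4*341²)*(-141640 + 462144) = (230378 + 4*116281)*320504 = (230378 + 465124)*320504 = 695502*320504 = 222911173008)
1/(a + s(-493, G)) = 1/(222911173008 + (545/6 + (115/6)*(-642))) = 1/(222911173008 + (545/6 - 12305)) = 1/(222911173008 - 73285/6) = 1/(1337466964763/6) = 6/1337466964763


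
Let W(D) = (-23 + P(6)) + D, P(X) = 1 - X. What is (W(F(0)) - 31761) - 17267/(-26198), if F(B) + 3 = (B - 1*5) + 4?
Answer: -832895747/26198 ≈ -31792.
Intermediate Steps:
F(B) = -4 + B (F(B) = -3 + ((B - 1*5) + 4) = -3 + ((B - 5) + 4) = -3 + ((-5 + B) + 4) = -3 + (-1 + B) = -4 + B)
W(D) = -28 + D (W(D) = (-23 + (1 - 1*6)) + D = (-23 + (1 - 6)) + D = (-23 - 5) + D = -28 + D)
(W(F(0)) - 31761) - 17267/(-26198) = ((-28 + (-4 + 0)) - 31761) - 17267/(-26198) = ((-28 - 4) - 31761) - 17267*(-1/26198) = (-32 - 31761) + 17267/26198 = -31793 + 17267/26198 = -832895747/26198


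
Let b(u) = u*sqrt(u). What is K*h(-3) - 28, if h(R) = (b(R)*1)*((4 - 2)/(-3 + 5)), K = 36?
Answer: -28 - 108*I*sqrt(3) ≈ -28.0 - 187.06*I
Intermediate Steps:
b(u) = u**(3/2)
h(R) = R**(3/2) (h(R) = (R**(3/2)*1)*((4 - 2)/(-3 + 5)) = R**(3/2)*(2/2) = R**(3/2)*(2*(1/2)) = R**(3/2)*1 = R**(3/2))
K*h(-3) - 28 = 36*(-3)**(3/2) - 28 = 36*(-3*I*sqrt(3)) - 28 = -108*I*sqrt(3) - 28 = -28 - 108*I*sqrt(3)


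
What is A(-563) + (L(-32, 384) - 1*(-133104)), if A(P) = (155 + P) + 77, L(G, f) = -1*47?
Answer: 132726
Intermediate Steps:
L(G, f) = -47
A(P) = 232 + P
A(-563) + (L(-32, 384) - 1*(-133104)) = (232 - 563) + (-47 - 1*(-133104)) = -331 + (-47 + 133104) = -331 + 133057 = 132726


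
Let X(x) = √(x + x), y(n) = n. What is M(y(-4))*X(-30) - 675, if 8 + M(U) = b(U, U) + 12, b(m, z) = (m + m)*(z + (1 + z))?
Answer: -675 + 120*I*√15 ≈ -675.0 + 464.76*I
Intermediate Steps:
b(m, z) = 2*m*(1 + 2*z) (b(m, z) = (2*m)*(1 + 2*z) = 2*m*(1 + 2*z))
X(x) = √2*√x (X(x) = √(2*x) = √2*√x)
M(U) = 4 + 2*U*(1 + 2*U) (M(U) = -8 + (2*U*(1 + 2*U) + 12) = -8 + (12 + 2*U*(1 + 2*U)) = 4 + 2*U*(1 + 2*U))
M(y(-4))*X(-30) - 675 = (4 + 2*(-4)*(1 + 2*(-4)))*(√2*√(-30)) - 675 = (4 + 2*(-4)*(1 - 8))*(√2*(I*√30)) - 675 = (4 + 2*(-4)*(-7))*(2*I*√15) - 675 = (4 + 56)*(2*I*√15) - 675 = 60*(2*I*√15) - 675 = 120*I*√15 - 675 = -675 + 120*I*√15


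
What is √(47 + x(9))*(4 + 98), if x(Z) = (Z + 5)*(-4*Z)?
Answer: 102*I*√457 ≈ 2180.5*I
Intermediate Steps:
x(Z) = -4*Z*(5 + Z) (x(Z) = (5 + Z)*(-4*Z) = -4*Z*(5 + Z))
√(47 + x(9))*(4 + 98) = √(47 - 4*9*(5 + 9))*(4 + 98) = √(47 - 4*9*14)*102 = √(47 - 504)*102 = √(-457)*102 = (I*√457)*102 = 102*I*√457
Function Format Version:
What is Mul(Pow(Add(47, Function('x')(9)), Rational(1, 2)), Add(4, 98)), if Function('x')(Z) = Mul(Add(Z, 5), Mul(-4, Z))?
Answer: Mul(102, I, Pow(457, Rational(1, 2))) ≈ Mul(2180.5, I)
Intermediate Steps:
Function('x')(Z) = Mul(-4, Z, Add(5, Z)) (Function('x')(Z) = Mul(Add(5, Z), Mul(-4, Z)) = Mul(-4, Z, Add(5, Z)))
Mul(Pow(Add(47, Function('x')(9)), Rational(1, 2)), Add(4, 98)) = Mul(Pow(Add(47, Mul(-4, 9, Add(5, 9))), Rational(1, 2)), Add(4, 98)) = Mul(Pow(Add(47, Mul(-4, 9, 14)), Rational(1, 2)), 102) = Mul(Pow(Add(47, -504), Rational(1, 2)), 102) = Mul(Pow(-457, Rational(1, 2)), 102) = Mul(Mul(I, Pow(457, Rational(1, 2))), 102) = Mul(102, I, Pow(457, Rational(1, 2)))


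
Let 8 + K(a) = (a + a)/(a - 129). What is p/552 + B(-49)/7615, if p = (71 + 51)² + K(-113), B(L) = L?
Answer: 13704557227/508621080 ≈ 26.945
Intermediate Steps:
K(a) = -8 + 2*a/(-129 + a) (K(a) = -8 + (a + a)/(a - 129) = -8 + (2*a)/(-129 + a) = -8 + 2*a/(-129 + a))
p = 1800109/121 (p = (71 + 51)² + 6*(172 - 1*(-113))/(-129 - 113) = 122² + 6*(172 + 113)/(-242) = 14884 + 6*(-1/242)*285 = 14884 - 855/121 = 1800109/121 ≈ 14877.)
p/552 + B(-49)/7615 = (1800109/121)/552 - 49/7615 = (1800109/121)*(1/552) - 49*1/7615 = 1800109/66792 - 49/7615 = 13704557227/508621080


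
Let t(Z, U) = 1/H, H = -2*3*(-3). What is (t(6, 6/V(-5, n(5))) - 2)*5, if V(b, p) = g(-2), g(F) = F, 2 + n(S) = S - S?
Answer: -175/18 ≈ -9.7222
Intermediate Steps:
n(S) = -2 (n(S) = -2 + (S - S) = -2 + 0 = -2)
V(b, p) = -2
H = 18 (H = -6*(-3) = 18)
t(Z, U) = 1/18
(t(6, 6/V(-5, n(5))) - 2)*5 = (1/18 - 2)*5 = -35/18*5 = -175/18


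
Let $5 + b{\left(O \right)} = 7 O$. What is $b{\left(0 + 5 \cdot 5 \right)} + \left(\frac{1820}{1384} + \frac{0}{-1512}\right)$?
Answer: $\frac{59275}{346} \approx 171.31$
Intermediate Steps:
$b{\left(O \right)} = -5 + 7 O$
$b{\left(0 + 5 \cdot 5 \right)} + \left(\frac{1820}{1384} + \frac{0}{-1512}\right) = \left(-5 + 7 \left(0 + 5 \cdot 5\right)\right) + \left(\frac{1820}{1384} + \frac{0}{-1512}\right) = \left(-5 + 7 \left(0 + 25\right)\right) + \left(1820 \cdot \frac{1}{1384} + 0 \left(- \frac{1}{1512}\right)\right) = \left(-5 + 7 \cdot 25\right) + \left(\frac{455}{346} + 0\right) = \left(-5 + 175\right) + \frac{455}{346} = 170 + \frac{455}{346} = \frac{59275}{346}$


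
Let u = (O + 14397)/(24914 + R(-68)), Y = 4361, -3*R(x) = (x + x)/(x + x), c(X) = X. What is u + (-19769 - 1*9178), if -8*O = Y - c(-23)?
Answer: -2163486180/74741 ≈ -28946.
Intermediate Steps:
R(x) = -1/3 (R(x) = -(x + x)/(3*(x + x)) = -2*x/(3*(2*x)) = -2*x*1/(2*x)/3 = -1/3*1 = -1/3)
O = -548 (O = -(4361 - 1*(-23))/8 = -(4361 + 23)/8 = -1/8*4384 = -548)
u = 41547/74741 (u = (-548 + 14397)/(24914 - 1/3) = 13849/(74741/3) = 13849*(3/74741) = 41547/74741 ≈ 0.55588)
u + (-19769 - 1*9178) = 41547/74741 + (-19769 - 1*9178) = 41547/74741 + (-19769 - 9178) = 41547/74741 - 28947 = -2163486180/74741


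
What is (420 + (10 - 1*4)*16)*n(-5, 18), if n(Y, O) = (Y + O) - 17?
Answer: -2064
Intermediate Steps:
n(Y, O) = -17 + O + Y (n(Y, O) = (O + Y) - 17 = -17 + O + Y)
(420 + (10 - 1*4)*16)*n(-5, 18) = (420 + (10 - 1*4)*16)*(-17 + 18 - 5) = (420 + (10 - 4)*16)*(-4) = (420 + 6*16)*(-4) = (420 + 96)*(-4) = 516*(-4) = -2064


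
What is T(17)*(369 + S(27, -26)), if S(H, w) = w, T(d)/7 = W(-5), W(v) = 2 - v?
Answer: 16807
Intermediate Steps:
T(d) = 49 (T(d) = 7*(2 - 1*(-5)) = 7*(2 + 5) = 7*7 = 49)
T(17)*(369 + S(27, -26)) = 49*(369 - 26) = 49*343 = 16807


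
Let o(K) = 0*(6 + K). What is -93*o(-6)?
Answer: 0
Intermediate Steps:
o(K) = 0
-93*o(-6) = -93*0 = 0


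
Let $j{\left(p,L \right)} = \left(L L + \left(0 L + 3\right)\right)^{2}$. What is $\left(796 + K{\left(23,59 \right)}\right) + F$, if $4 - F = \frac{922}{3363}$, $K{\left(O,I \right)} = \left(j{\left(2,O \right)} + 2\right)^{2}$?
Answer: $\frac{269388801870866}{3363} \approx 8.0104 \cdot 10^{10}$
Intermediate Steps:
$j{\left(p,L \right)} = \left(3 + L^{2}\right)^{2}$ ($j{\left(p,L \right)} = \left(L^{2} + \left(0 + 3\right)\right)^{2} = \left(L^{2} + 3\right)^{2} = \left(3 + L^{2}\right)^{2}$)
$K{\left(O,I \right)} = \left(2 + \left(3 + O^{2}\right)^{2}\right)^{2}$ ($K{\left(O,I \right)} = \left(\left(3 + O^{2}\right)^{2} + 2\right)^{2} = \left(2 + \left(3 + O^{2}\right)^{2}\right)^{2}$)
$F = \frac{12530}{3363}$ ($F = 4 - \frac{922}{3363} = \frac{12530}{3363} \approx 3.7258$)
$\left(796 + K{\left(23,59 \right)}\right) + F = \left(796 + \left(2 + \left(3 + 23^{2}\right)^{2}\right)^{2}\right) + \frac{12530}{3363} = \left(796 + \left(2 + \left(3 + 529\right)^{2}\right)^{2}\right) + \frac{12530}{3363} = \left(796 + \left(2 + 532^{2}\right)^{2}\right) + \frac{12530}{3363} = \left(796 + \left(2 + 283024\right)^{2}\right) + \frac{12530}{3363} = \left(796 + 283026^{2}\right) + \frac{12530}{3363} = \left(796 + 80103716676\right) + \frac{12530}{3363} = 80103717472 + \frac{12530}{3363} = \frac{269388801870866}{3363}$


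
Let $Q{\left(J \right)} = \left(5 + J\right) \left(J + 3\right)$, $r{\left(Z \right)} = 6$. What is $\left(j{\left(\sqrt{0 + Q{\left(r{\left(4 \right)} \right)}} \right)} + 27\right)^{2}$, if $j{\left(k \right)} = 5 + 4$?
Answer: $1296$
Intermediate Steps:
$Q{\left(J \right)} = \left(3 + J\right) \left(5 + J\right)$ ($Q{\left(J \right)} = \left(5 + J\right) \left(3 + J\right) = \left(3 + J\right) \left(5 + J\right)$)
$j{\left(k \right)} = 9$
$\left(j{\left(\sqrt{0 + Q{\left(r{\left(4 \right)} \right)}} \right)} + 27\right)^{2} = \left(9 + 27\right)^{2} = 36^{2} = 1296$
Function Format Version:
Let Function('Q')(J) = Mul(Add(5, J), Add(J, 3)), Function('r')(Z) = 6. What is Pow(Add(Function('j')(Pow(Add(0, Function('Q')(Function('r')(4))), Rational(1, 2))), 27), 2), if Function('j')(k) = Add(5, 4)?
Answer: 1296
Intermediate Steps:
Function('Q')(J) = Mul(Add(3, J), Add(5, J)) (Function('Q')(J) = Mul(Add(5, J), Add(3, J)) = Mul(Add(3, J), Add(5, J)))
Function('j')(k) = 9
Pow(Add(Function('j')(Pow(Add(0, Function('Q')(Function('r')(4))), Rational(1, 2))), 27), 2) = Pow(Add(9, 27), 2) = Pow(36, 2) = 1296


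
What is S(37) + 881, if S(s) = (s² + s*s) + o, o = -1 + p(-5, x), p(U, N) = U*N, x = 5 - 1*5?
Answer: 3618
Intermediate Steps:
x = 0 (x = 5 - 5 = 0)
p(U, N) = N*U
o = -1 (o = -1 + 0*(-5) = -1 + 0 = -1)
S(s) = -1 + 2*s² (S(s) = (s² + s*s) - 1 = (s² + s²) - 1 = 2*s² - 1 = -1 + 2*s²)
S(37) + 881 = (-1 + 2*37²) + 881 = (-1 + 2*1369) + 881 = (-1 + 2738) + 881 = 2737 + 881 = 3618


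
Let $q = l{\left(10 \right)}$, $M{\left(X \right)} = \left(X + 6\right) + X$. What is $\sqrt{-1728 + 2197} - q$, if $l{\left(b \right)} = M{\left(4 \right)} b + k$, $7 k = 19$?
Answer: $- \frac{999}{7} + \sqrt{469} \approx -121.06$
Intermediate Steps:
$k = \frac{19}{7}$ ($k = \frac{1}{7} \cdot 19 = \frac{19}{7} \approx 2.7143$)
$M{\left(X \right)} = 6 + 2 X$ ($M{\left(X \right)} = \left(6 + X\right) + X = 6 + 2 X$)
$l{\left(b \right)} = \frac{19}{7} + 14 b$ ($l{\left(b \right)} = \left(6 + 2 \cdot 4\right) b + \frac{19}{7} = \left(6 + 8\right) b + \frac{19}{7} = 14 b + \frac{19}{7} = \frac{19}{7} + 14 b$)
$q = \frac{999}{7}$ ($q = \frac{19}{7} + 14 \cdot 10 = \frac{19}{7} + 140 = \frac{999}{7} \approx 142.71$)
$\sqrt{-1728 + 2197} - q = \sqrt{-1728 + 2197} - \frac{999}{7} = \sqrt{469} - \frac{999}{7} = - \frac{999}{7} + \sqrt{469}$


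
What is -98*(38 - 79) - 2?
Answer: 4016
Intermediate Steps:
-98*(38 - 79) - 2 = -98*(-41) - 2 = 4018 - 2 = 4016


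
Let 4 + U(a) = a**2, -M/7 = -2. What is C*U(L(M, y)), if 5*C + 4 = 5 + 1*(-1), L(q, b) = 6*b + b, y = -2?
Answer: 0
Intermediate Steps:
M = 14 (M = -7*(-2) = 14)
L(q, b) = 7*b
U(a) = -4 + a**2
C = 0 (C = -4/5 + (5 + 1*(-1))/5 = -4/5 + (5 - 1)/5 = -4/5 + (1/5)*4 = -4/5 + 4/5 = 0)
C*U(L(M, y)) = 0*(-4 + (7*(-2))**2) = 0*(-4 + (-14)**2) = 0*(-4 + 196) = 0*192 = 0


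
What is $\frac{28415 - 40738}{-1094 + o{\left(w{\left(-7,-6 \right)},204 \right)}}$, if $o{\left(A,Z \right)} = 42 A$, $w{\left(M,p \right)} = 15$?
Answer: $\frac{12323}{464} \approx 26.558$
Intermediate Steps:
$\frac{28415 - 40738}{-1094 + o{\left(w{\left(-7,-6 \right)},204 \right)}} = \frac{28415 - 40738}{-1094 + 42 \cdot 15} = - \frac{12323}{-1094 + 630} = - \frac{12323}{-464} = \left(-12323\right) \left(- \frac{1}{464}\right) = \frac{12323}{464}$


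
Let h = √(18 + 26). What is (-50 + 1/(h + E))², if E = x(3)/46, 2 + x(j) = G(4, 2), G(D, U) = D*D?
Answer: 1349120116125/539493529 - 2457757276*√11/539493529 ≈ 2485.6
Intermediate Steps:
G(D, U) = D²
x(j) = 14 (x(j) = -2 + 4² = -2 + 16 = 14)
E = 7/23 (E = 14/46 = 14*(1/46) = 7/23 ≈ 0.30435)
h = 2*√11 (h = √44 = 2*√11 ≈ 6.6332)
(-50 + 1/(h + E))² = (-50 + 1/(2*√11 + 7/23))² = (-50 + 1/(7/23 + 2*√11))²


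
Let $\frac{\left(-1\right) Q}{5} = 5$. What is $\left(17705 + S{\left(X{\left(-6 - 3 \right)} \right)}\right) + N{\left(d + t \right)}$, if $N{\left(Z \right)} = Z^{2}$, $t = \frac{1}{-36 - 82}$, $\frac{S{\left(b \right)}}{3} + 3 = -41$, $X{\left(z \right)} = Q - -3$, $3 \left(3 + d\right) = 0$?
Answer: $\frac{244812477}{13924} \approx 17582.0$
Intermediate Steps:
$Q = -25$ ($Q = \left(-5\right) 5 = -25$)
$d = -3$ ($d = -3 + \frac{1}{3} \cdot 0 = -3 + 0 = -3$)
$X{\left(z \right)} = -22$ ($X{\left(z \right)} = -25 - -3 = -25 + 3 = -22$)
$S{\left(b \right)} = -132$ ($S{\left(b \right)} = -9 + 3 \left(-41\right) = -9 - 123 = -132$)
$t = - \frac{1}{118}$ ($t = \frac{1}{-118} = - \frac{1}{118} \approx -0.0084746$)
$\left(17705 + S{\left(X{\left(-6 - 3 \right)} \right)}\right) + N{\left(d + t \right)} = \left(17705 - 132\right) + \left(-3 - \frac{1}{118}\right)^{2} = 17573 + \left(- \frac{355}{118}\right)^{2} = 17573 + \frac{126025}{13924} = \frac{244812477}{13924}$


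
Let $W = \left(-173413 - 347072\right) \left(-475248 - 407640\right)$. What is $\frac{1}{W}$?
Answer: $\frac{1}{459529960680} \approx 2.1761 \cdot 10^{-12}$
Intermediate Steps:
$W = 459529960680$ ($W = \left(-520485\right) \left(-882888\right) = 459529960680$)
$\frac{1}{W} = \frac{1}{459529960680}$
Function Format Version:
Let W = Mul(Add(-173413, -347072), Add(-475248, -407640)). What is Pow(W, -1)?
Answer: Rational(1, 459529960680) ≈ 2.1761e-12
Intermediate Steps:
W = 459529960680 (W = Mul(-520485, -882888) = 459529960680)
Pow(W, -1) = Pow(459529960680, -1) = Rational(1, 459529960680)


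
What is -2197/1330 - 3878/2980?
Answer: -58524/19817 ≈ -2.9532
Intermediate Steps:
-2197/1330 - 3878/2980 = -2197*1/1330 - 3878*1/2980 = -2197/1330 - 1939/1490 = -58524/19817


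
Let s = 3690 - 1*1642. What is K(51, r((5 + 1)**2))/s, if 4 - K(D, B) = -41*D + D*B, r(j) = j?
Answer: 259/2048 ≈ 0.12646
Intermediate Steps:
s = 2048 (s = 3690 - 1642 = 2048)
K(D, B) = 4 + 41*D - B*D (K(D, B) = 4 - (-41*D + D*B) = 4 - (-41*D + B*D) = 4 + (41*D - B*D) = 4 + 41*D - B*D)
K(51, r((5 + 1)**2))/s = (4 + 41*51 - 1*(5 + 1)**2*51)/2048 = (4 + 2091 - 1*6**2*51)*(1/2048) = (4 + 2091 - 1*36*51)*(1/2048) = (4 + 2091 - 1836)*(1/2048) = 259*(1/2048) = 259/2048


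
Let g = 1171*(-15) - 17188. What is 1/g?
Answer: -1/34753 ≈ -2.8774e-5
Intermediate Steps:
g = -34753 (g = -17565 - 17188 = -34753)
1/g = 1/(-34753) = -1/34753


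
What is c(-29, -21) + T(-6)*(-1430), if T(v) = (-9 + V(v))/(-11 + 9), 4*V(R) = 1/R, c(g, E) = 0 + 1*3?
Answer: -155083/24 ≈ -6461.8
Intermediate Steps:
c(g, E) = 3 (c(g, E) = 0 + 3 = 3)
V(R) = 1/(4*R) (V(R) = (1/R)/4 = 1/(4*R))
T(v) = 9/2 - 1/(8*v) (T(v) = (-9 + 1/(4*v))/(-11 + 9) = (-9 + 1/(4*v))/(-2) = (-9 + 1/(4*v))*(-1/2) = 9/2 - 1/(8*v))
c(-29, -21) + T(-6)*(-1430) = 3 + ((1/8)*(-1 + 36*(-6))/(-6))*(-1430) = 3 + ((1/8)*(-1/6)*(-1 - 216))*(-1430) = 3 + ((1/8)*(-1/6)*(-217))*(-1430) = 3 + (217/48)*(-1430) = 3 - 155155/24 = -155083/24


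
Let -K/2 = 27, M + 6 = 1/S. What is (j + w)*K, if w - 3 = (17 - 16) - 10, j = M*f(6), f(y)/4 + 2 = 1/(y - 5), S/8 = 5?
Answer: -4833/5 ≈ -966.60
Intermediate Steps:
S = 40 (S = 8*5 = 40)
M = -239/40 (M = -6 + 1/40 = -239/40 ≈ -5.9750)
f(y) = -8 + 4/(-5 + y) (f(y) = -8 + 4/(y - 5) = -8 + 4/(-5 + y))
K = -54 (K = -2*27 = -54)
j = 239/10 (j = -239*(11 - 2*6)/(10*(-5 + 6)) = -239*(11 - 12)/(10*1) = -239*(-1)/10 = -239/40*(-4) = 239/10 ≈ 23.900)
w = -6 (w = 3 + ((17 - 16) - 10) = 3 + (1 - 10) = 3 - 9 = -6)
(j + w)*K = (239/10 - 6)*(-54) = (179/10)*(-54) = -4833/5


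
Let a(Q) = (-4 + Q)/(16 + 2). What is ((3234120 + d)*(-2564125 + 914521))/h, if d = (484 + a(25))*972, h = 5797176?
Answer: -3307868421/3137 ≈ -1.0545e+6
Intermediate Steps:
a(Q) = -2/9 + Q/18 (a(Q) = (-4 + Q)/18 = (-4 + Q)*(1/18) = -2/9 + Q/18)
d = 471582 (d = (484 + (-2/9 + (1/18)*25))*972 = (484 + (-2/9 + 25/18))*972 = (484 + 7/6)*972 = (2911/6)*972 = 471582)
((3234120 + d)*(-2564125 + 914521))/h = ((3234120 + 471582)*(-2564125 + 914521))/5797176 = (3705702*(-1649604))*(1/5797176) = -6112940842008*1/5797176 = -3307868421/3137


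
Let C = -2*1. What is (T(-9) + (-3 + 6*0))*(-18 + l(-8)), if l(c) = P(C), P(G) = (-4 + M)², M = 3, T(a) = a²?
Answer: -1326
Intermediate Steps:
C = -2
P(G) = 1 (P(G) = (-4 + 3)² = (-1)² = 1)
l(c) = 1
(T(-9) + (-3 + 6*0))*(-18 + l(-8)) = ((-9)² + (-3 + 6*0))*(-18 + 1) = (81 + (-3 + 0))*(-17) = (81 - 3)*(-17) = 78*(-17) = -1326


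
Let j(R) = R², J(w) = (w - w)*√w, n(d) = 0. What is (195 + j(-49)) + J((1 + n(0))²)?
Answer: 2596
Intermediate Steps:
J(w) = 0 (J(w) = 0*√w = 0)
(195 + j(-49)) + J((1 + n(0))²) = (195 + (-49)²) + 0 = (195 + 2401) + 0 = 2596 + 0 = 2596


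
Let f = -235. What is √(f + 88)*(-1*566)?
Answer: -3962*I*√3 ≈ -6862.4*I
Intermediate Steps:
√(f + 88)*(-1*566) = √(-235 + 88)*(-1*566) = √(-147)*(-566) = (7*I*√3)*(-566) = -3962*I*√3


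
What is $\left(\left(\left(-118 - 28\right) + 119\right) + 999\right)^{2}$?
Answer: $944784$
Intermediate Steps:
$\left(\left(\left(-118 - 28\right) + 119\right) + 999\right)^{2} = \left(\left(-146 + 119\right) + 999\right)^{2} = \left(-27 + 999\right)^{2} = 972^{2} = 944784$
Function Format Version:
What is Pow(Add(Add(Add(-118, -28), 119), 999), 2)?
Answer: 944784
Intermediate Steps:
Pow(Add(Add(Add(-118, -28), 119), 999), 2) = Pow(Add(Add(-146, 119), 999), 2) = Pow(Add(-27, 999), 2) = Pow(972, 2) = 944784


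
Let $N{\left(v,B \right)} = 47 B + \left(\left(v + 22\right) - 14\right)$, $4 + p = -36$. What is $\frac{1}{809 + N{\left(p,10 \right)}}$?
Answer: $\frac{1}{1247} \approx 0.00080192$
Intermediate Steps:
$p = -40$ ($p = -4 - 36 = -40$)
$N{\left(v,B \right)} = 8 + v + 47 B$ ($N{\left(v,B \right)} = 47 B + \left(\left(22 + v\right) - 14\right) = 47 B + \left(8 + v\right) = 8 + v + 47 B$)
$\frac{1}{809 + N{\left(p,10 \right)}} = \frac{1}{809 + \left(8 - 40 + 47 \cdot 10\right)} = \frac{1}{809 + \left(8 - 40 + 470\right)} = \frac{1}{809 + 438} = \frac{1}{1247}$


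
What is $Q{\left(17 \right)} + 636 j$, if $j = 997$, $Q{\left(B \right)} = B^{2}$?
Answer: $634381$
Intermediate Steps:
$Q{\left(17 \right)} + 636 j = 17^{2} + 636 \cdot 997 = 289 + 634092 = 634381$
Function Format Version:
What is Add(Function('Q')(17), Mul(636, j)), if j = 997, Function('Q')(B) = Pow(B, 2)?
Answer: 634381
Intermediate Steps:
Add(Function('Q')(17), Mul(636, j)) = Add(Pow(17, 2), Mul(636, 997)) = Add(289, 634092) = 634381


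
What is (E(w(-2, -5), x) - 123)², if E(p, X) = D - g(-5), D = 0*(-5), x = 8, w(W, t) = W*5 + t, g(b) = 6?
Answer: 16641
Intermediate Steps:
w(W, t) = t + 5*W (w(W, t) = 5*W + t = t + 5*W)
D = 0
E(p, X) = -6 (E(p, X) = 0 - 1*6 = 0 - 6 = -6)
(E(w(-2, -5), x) - 123)² = (-6 - 123)² = (-129)² = 16641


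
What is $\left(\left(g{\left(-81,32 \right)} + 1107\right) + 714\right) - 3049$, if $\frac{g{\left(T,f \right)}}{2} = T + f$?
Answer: $-1326$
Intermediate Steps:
$g{\left(T,f \right)} = 2 T + 2 f$ ($g{\left(T,f \right)} = 2 \left(T + f\right) = 2 T + 2 f$)
$\left(\left(g{\left(-81,32 \right)} + 1107\right) + 714\right) - 3049 = \left(\left(\left(2 \left(-81\right) + 2 \cdot 32\right) + 1107\right) + 714\right) - 3049 = \left(\left(\left(-162 + 64\right) + 1107\right) + 714\right) - 3049 = \left(\left(-98 + 1107\right) + 714\right) - 3049 = \left(1009 + 714\right) - 3049 = 1723 - 3049 = -1326$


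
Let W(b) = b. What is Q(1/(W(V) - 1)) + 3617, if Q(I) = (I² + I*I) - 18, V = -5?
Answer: 64783/18 ≈ 3599.1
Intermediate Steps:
Q(I) = -18 + 2*I² (Q(I) = (I² + I²) - 18 = 2*I² - 18 = -18 + 2*I²)
Q(1/(W(V) - 1)) + 3617 = (-18 + 2*(1/(-5 - 1))²) + 3617 = (-18 + 2*(1/(-6))²) + 3617 = (-18 + 2*(-⅙)²) + 3617 = (-18 + 2*(1/36)) + 3617 = (-18 + 1/18) + 3617 = -323/18 + 3617 = 64783/18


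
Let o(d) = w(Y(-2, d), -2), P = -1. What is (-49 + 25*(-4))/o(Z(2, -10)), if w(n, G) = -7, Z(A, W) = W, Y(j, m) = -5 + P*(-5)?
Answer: 149/7 ≈ 21.286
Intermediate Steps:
Y(j, m) = 0 (Y(j, m) = -5 - 1*(-5) = -5 + 5 = 0)
o(d) = -7
(-49 + 25*(-4))/o(Z(2, -10)) = (-49 + 25*(-4))/(-7) = (-49 - 100)*(-⅐) = -149*(-⅐) = 149/7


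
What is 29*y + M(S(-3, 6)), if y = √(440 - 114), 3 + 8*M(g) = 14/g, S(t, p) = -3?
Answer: -23/24 + 29*√326 ≈ 522.65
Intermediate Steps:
M(g) = -3/8 + 7/(4*g) (M(g) = -3/8 + (14/g)/8 = -3/8 + 7/(4*g))
y = √326 ≈ 18.055
29*y + M(S(-3, 6)) = 29*√326 + (⅛)*(14 - 3*(-3))/(-3) = 29*√326 + (⅛)*(-⅓)*(14 + 9) = 29*√326 + (⅛)*(-⅓)*23 = 29*√326 - 23/24 = -23/24 + 29*√326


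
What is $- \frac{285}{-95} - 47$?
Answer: $-44$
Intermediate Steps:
$- \frac{285}{-95} - 47 = \left(-285\right) \left(- \frac{1}{95}\right) - 47 = 3 - 47 = -44$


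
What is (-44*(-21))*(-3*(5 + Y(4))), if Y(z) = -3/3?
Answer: -11088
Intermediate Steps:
Y(z) = -1 (Y(z) = -3*⅓ = -1)
(-44*(-21))*(-3*(5 + Y(4))) = (-44*(-21))*(-3*(5 - 1)) = 924*(-3*4) = 924*(-12) = -11088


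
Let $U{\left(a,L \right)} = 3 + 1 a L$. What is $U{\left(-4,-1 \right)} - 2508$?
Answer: $-2501$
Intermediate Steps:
$U{\left(a,L \right)} = 3 + L a$ ($U{\left(a,L \right)} = 3 + 1 L a = 3 + L a$)
$U{\left(-4,-1 \right)} - 2508 = \left(3 - -4\right) - 2508 = \left(3 + 4\right) - 2508 = 7 - 2508 = -2501$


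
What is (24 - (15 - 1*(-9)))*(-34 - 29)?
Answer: 0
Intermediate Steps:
(24 - (15 - 1*(-9)))*(-34 - 29) = (24 - (15 + 9))*(-63) = (24 - 1*24)*(-63) = (24 - 24)*(-63) = 0*(-63) = 0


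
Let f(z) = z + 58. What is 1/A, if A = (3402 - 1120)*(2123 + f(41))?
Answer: 1/5070604 ≈ 1.9722e-7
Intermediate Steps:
f(z) = 58 + z
A = 5070604 (A = (3402 - 1120)*(2123 + (58 + 41)) = 2282*(2123 + 99) = 2282*2222 = 5070604)
1/A = 1/5070604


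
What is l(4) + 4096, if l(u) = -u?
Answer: 4092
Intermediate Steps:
l(4) + 4096 = -1*4 + 4096 = -4 + 4096 = 4092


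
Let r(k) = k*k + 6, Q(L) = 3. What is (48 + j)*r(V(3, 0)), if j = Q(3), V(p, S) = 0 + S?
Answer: 306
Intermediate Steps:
V(p, S) = S
r(k) = 6 + k**2 (r(k) = k**2 + 6 = 6 + k**2)
j = 3
(48 + j)*r(V(3, 0)) = (48 + 3)*(6 + 0**2) = 51*(6 + 0) = 51*6 = 306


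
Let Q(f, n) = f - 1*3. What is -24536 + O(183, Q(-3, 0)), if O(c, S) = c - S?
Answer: -24347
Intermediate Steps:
Q(f, n) = -3 + f (Q(f, n) = f - 3 = -3 + f)
-24536 + O(183, Q(-3, 0)) = -24536 + (183 - (-3 - 3)) = -24536 + (183 - 1*(-6)) = -24536 + (183 + 6) = -24536 + 189 = -24347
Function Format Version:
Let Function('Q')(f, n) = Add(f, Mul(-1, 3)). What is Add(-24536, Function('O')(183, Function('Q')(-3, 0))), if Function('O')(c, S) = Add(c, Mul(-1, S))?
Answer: -24347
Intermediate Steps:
Function('Q')(f, n) = Add(-3, f) (Function('Q')(f, n) = Add(f, -3) = Add(-3, f))
Add(-24536, Function('O')(183, Function('Q')(-3, 0))) = Add(-24536, Add(183, Mul(-1, Add(-3, -3)))) = Add(-24536, Add(183, Mul(-1, -6))) = Add(-24536, Add(183, 6)) = Add(-24536, 189) = -24347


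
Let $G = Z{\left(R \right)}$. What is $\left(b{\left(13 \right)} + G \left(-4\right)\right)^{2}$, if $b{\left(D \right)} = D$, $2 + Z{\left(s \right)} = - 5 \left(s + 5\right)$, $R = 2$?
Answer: $25921$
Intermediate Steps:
$Z{\left(s \right)} = -27 - 5 s$ ($Z{\left(s \right)} = -2 - 5 \left(s + 5\right) = -2 - 5 \left(5 + s\right) = -2 - \left(25 + 5 s\right) = -27 - 5 s$)
$G = -37$ ($G = -27 - 10 = -37$)
$\left(b{\left(13 \right)} + G \left(-4\right)\right)^{2} = \left(13 - -148\right)^{2} = \left(13 + 148\right)^{2} = 161^{2} = 25921$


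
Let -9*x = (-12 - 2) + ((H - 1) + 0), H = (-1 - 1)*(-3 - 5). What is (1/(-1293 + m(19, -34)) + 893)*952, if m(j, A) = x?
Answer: 4946937100/5819 ≈ 8.5014e+5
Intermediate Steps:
H = 16 (H = -2*(-8) = 16)
x = -1/9 (x = -((-12 - 2) + ((16 - 1) + 0))/9 = -(-14 + (15 + 0))/9 = -(-14 + 15)/9 = -1/9*1 = -1/9 ≈ -0.11111)
m(j, A) = -1/9
(1/(-1293 + m(19, -34)) + 893)*952 = (1/(-1293 - 1/9) + 893)*952 = (1/(-11638/9) + 893)*952 = (-9/11638 + 893)*952 = (10392725/11638)*952 = 4946937100/5819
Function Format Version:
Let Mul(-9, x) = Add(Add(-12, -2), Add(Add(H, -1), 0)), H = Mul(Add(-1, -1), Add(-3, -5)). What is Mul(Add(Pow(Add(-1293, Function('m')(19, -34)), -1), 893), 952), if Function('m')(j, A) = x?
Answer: Rational(4946937100, 5819) ≈ 8.5014e+5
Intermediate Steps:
H = 16 (H = Mul(-2, -8) = 16)
x = Rational(-1, 9) (x = Mul(Rational(-1, 9), Add(Add(-12, -2), Add(Add(16, -1), 0))) = Mul(Rational(-1, 9), Add(-14, Add(15, 0))) = Mul(Rational(-1, 9), Add(-14, 15)) = Mul(Rational(-1, 9), 1) = Rational(-1, 9) ≈ -0.11111)
Function('m')(j, A) = Rational(-1, 9)
Mul(Add(Pow(Add(-1293, Function('m')(19, -34)), -1), 893), 952) = Mul(Add(Pow(Add(-1293, Rational(-1, 9)), -1), 893), 952) = Mul(Add(Pow(Rational(-11638, 9), -1), 893), 952) = Mul(Add(Rational(-9, 11638), 893), 952) = Mul(Rational(10392725, 11638), 952) = Rational(4946937100, 5819)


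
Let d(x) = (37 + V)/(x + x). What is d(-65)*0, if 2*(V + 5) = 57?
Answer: 0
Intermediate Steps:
V = 47/2 (V = -5 + (½)*57 = -5 + 57/2 = 47/2 ≈ 23.500)
d(x) = 121/(4*x) (d(x) = (37 + 47/2)/(x + x) = 121/(2*((2*x))) = 121*(1/(2*x))/2 = 121/(4*x))
d(-65)*0 = ((121/4)/(-65))*0 = ((121/4)*(-1/65))*0 = -121/260*0 = 0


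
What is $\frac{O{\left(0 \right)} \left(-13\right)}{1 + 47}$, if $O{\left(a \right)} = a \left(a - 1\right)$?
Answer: $0$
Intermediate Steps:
$O{\left(a \right)} = a \left(-1 + a\right)$
$\frac{O{\left(0 \right)} \left(-13\right)}{1 + 47} = \frac{0 \left(-1 + 0\right) \left(-13\right)}{1 + 47} = \frac{0 \left(-1\right) \left(-13\right)}{48} = 0 \left(-13\right) \frac{1}{48} = 0 \cdot \frac{1}{48} = 0$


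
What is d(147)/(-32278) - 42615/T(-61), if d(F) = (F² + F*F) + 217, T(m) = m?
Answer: 1372877435/1968958 ≈ 697.26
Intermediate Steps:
d(F) = 217 + 2*F² (d(F) = (F² + F²) + 217 = 2*F² + 217 = 217 + 2*F²)
d(147)/(-32278) - 42615/T(-61) = (217 + 2*147²)/(-32278) - 42615/(-61) = (217 + 2*21609)*(-1/32278) - 42615*(-1/61) = (217 + 43218)*(-1/32278) + 42615/61 = 43435*(-1/32278) + 42615/61 = -43435/32278 + 42615/61 = 1372877435/1968958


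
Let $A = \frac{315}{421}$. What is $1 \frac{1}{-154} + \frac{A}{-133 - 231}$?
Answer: $- \frac{14411}{1685684} \approx -0.008549$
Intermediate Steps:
$A = \frac{315}{421}$ ($A = 315 \cdot \frac{1}{421} = \frac{315}{421} \approx 0.74822$)
$1 \frac{1}{-154} + \frac{A}{-133 - 231} = 1 \frac{1}{-154} + \frac{315}{421 \left(-133 - 231\right)} = 1 \left(- \frac{1}{154}\right) + \frac{315}{421 \left(-133 - 231\right)} = - \frac{1}{154} + \frac{315}{421 \left(-364\right)} = - \frac{1}{154} + \frac{315}{421} \left(- \frac{1}{364}\right) = - \frac{1}{154} - \frac{45}{21892} = - \frac{14411}{1685684}$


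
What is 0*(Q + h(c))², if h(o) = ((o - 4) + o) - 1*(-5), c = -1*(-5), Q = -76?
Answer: 0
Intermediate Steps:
c = 5
h(o) = 1 + 2*o (h(o) = ((-4 + o) + o) + 5 = (-4 + 2*o) + 5 = 1 + 2*o)
0*(Q + h(c))² = 0*(-76 + (1 + 2*5))² = 0*(-76 + (1 + 10))² = 0*(-76 + 11)² = 0*(-65)² = 0*4225 = 0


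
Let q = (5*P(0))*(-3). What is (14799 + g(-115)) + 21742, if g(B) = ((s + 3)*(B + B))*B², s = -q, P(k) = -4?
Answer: 173416291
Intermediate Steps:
q = 60 (q = (5*(-4))*(-3) = -20*(-3) = 60)
s = -60 (s = -1*60 = -60)
g(B) = -114*B³ (g(B) = ((-60 + 3)*(B + B))*B² = (-114*B)*B² = -114*B³)
(14799 + g(-115)) + 21742 = (14799 - 114*(-115)³) + 21742 = (14799 - 114*(-1520875)) + 21742 = (14799 + 173379750) + 21742 = 173394549 + 21742 = 173416291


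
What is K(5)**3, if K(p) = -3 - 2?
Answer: -125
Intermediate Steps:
K(p) = -5
K(5)**3 = (-5)**3 = -125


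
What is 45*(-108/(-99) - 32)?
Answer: -15300/11 ≈ -1390.9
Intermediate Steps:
45*(-108/(-99) - 32) = 45*(-108*(-1/99) - 32) = 45*(12/11 - 32) = 45*(-340/11) = -15300/11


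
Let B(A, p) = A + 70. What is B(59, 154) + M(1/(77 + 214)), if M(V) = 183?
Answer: 312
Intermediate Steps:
B(A, p) = 70 + A
B(59, 154) + M(1/(77 + 214)) = (70 + 59) + 183 = 129 + 183 = 312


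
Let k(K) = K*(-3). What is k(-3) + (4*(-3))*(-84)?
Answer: 1017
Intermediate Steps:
k(K) = -3*K
k(-3) + (4*(-3))*(-84) = -3*(-3) + (4*(-3))*(-84) = 9 - 12*(-84) = 9 + 1008 = 1017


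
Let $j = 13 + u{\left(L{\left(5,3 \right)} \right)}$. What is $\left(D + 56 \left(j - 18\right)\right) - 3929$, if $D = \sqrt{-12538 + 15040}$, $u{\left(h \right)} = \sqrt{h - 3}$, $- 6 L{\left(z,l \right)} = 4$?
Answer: $-4209 + 3 \sqrt{278} + \frac{56 i \sqrt{33}}{3} \approx -4159.0 + 107.23 i$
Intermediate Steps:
$L{\left(z,l \right)} = - \frac{2}{3}$ ($L{\left(z,l \right)} = \left(- \frac{1}{6}\right) 4 = - \frac{2}{3}$)
$u{\left(h \right)} = \sqrt{-3 + h}$
$j = 13 + \frac{i \sqrt{33}}{3}$ ($j = 13 + \sqrt{-3 - \frac{2}{3}} = 13 + \sqrt{- \frac{11}{3}} = 13 + \frac{i \sqrt{33}}{3} \approx 13.0 + 1.9149 i$)
$D = 3 \sqrt{278}$ ($D = \sqrt{2502} = 3 \sqrt{278} \approx 50.02$)
$\left(D + 56 \left(j - 18\right)\right) - 3929 = \left(3 \sqrt{278} + 56 \left(\left(13 + \frac{i \sqrt{33}}{3}\right) - 18\right)\right) - 3929 = \left(3 \sqrt{278} + 56 \left(-5 + \frac{i \sqrt{33}}{3}\right)\right) - 3929 = \left(3 \sqrt{278} - \left(280 - \frac{56 i \sqrt{33}}{3}\right)\right) - 3929 = \left(-280 + 3 \sqrt{278} + \frac{56 i \sqrt{33}}{3}\right) - 3929 = -4209 + 3 \sqrt{278} + \frac{56 i \sqrt{33}}{3}$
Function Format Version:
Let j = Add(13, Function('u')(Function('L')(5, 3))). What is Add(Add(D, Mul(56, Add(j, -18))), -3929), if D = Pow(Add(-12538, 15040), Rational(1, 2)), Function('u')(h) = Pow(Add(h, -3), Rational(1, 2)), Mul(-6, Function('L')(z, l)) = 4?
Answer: Add(-4209, Mul(3, Pow(278, Rational(1, 2))), Mul(Rational(56, 3), I, Pow(33, Rational(1, 2)))) ≈ Add(-4159.0, Mul(107.23, I))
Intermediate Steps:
Function('L')(z, l) = Rational(-2, 3) (Function('L')(z, l) = Mul(Rational(-1, 6), 4) = Rational(-2, 3))
Function('u')(h) = Pow(Add(-3, h), Rational(1, 2))
j = Add(13, Mul(Rational(1, 3), I, Pow(33, Rational(1, 2)))) (j = Add(13, Pow(Add(-3, Rational(-2, 3)), Rational(1, 2))) = Add(13, Pow(Rational(-11, 3), Rational(1, 2))) = Add(13, Mul(Rational(1, 3), I, Pow(33, Rational(1, 2)))) ≈ Add(13.000, Mul(1.9149, I)))
D = Mul(3, Pow(278, Rational(1, 2))) (D = Pow(2502, Rational(1, 2)) = Mul(3, Pow(278, Rational(1, 2))) ≈ 50.020)
Add(Add(D, Mul(56, Add(j, -18))), -3929) = Add(Add(Mul(3, Pow(278, Rational(1, 2))), Mul(56, Add(Add(13, Mul(Rational(1, 3), I, Pow(33, Rational(1, 2)))), -18))), -3929) = Add(Add(Mul(3, Pow(278, Rational(1, 2))), Mul(56, Add(-5, Mul(Rational(1, 3), I, Pow(33, Rational(1, 2)))))), -3929) = Add(Add(Mul(3, Pow(278, Rational(1, 2))), Add(-280, Mul(Rational(56, 3), I, Pow(33, Rational(1, 2))))), -3929) = Add(Add(-280, Mul(3, Pow(278, Rational(1, 2))), Mul(Rational(56, 3), I, Pow(33, Rational(1, 2)))), -3929) = Add(-4209, Mul(3, Pow(278, Rational(1, 2))), Mul(Rational(56, 3), I, Pow(33, Rational(1, 2))))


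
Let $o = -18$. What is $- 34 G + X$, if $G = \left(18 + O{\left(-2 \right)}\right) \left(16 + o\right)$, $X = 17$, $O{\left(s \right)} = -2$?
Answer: $1105$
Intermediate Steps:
$G = -32$ ($G = \left(18 - 2\right) \left(16 - 18\right) = 16 \left(-2\right) = -32$)
$- 34 G + X = \left(-34\right) \left(-32\right) + 17 = 1088 + 17 = 1105$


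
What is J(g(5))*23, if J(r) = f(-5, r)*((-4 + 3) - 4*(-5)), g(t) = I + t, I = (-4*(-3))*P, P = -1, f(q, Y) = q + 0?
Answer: -2185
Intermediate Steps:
f(q, Y) = q
I = -12 (I = -4*(-3)*(-1) = 12*(-1) = -12)
g(t) = -12 + t
J(r) = -95 (J(r) = -5*((-4 + 3) - 4*(-5)) = -5*(-1 + 20) = -5*19 = -95)
J(g(5))*23 = -95*23 = -2185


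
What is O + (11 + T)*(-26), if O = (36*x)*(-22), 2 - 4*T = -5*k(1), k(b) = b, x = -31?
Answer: 48441/2 ≈ 24221.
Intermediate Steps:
T = 7/4 (T = 1/2 - (-5)/4 = 1/2 - 1/4*(-5) = 1/2 + 5/4 = 7/4 ≈ 1.7500)
O = 24552 (O = (36*(-31))*(-22) = -1116*(-22) = 24552)
O + (11 + T)*(-26) = 24552 + (11 + 7/4)*(-26) = 24552 + (51/4)*(-26) = 24552 - 663/2 = 48441/2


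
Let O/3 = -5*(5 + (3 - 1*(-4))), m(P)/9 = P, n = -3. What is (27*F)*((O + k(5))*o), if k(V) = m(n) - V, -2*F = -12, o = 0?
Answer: 0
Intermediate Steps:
F = 6 (F = -½*(-12) = 6)
m(P) = 9*P
O = -180 (O = 3*(-5*(5 + (3 - 1*(-4)))) = 3*(-5*(5 + (3 + 4))) = 3*(-5*(5 + 7)) = 3*(-5*12) = 3*(-60) = -180)
k(V) = -27 - V (k(V) = 9*(-3) - V = -27 - V)
(27*F)*((O + k(5))*o) = (27*6)*((-180 + (-27 - 1*5))*0) = 162*((-180 + (-27 - 5))*0) = 162*((-180 - 32)*0) = 162*(-212*0) = 162*0 = 0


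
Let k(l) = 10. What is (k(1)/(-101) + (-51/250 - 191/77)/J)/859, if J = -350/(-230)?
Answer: -126783171/58453876250 ≈ -0.0021689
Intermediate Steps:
J = 35/23 (J = -350*(-1)/230 = -1*(-35/23) = 35/23 ≈ 1.5217)
(k(1)/(-101) + (-51/250 - 191/77)/J)/859 = (10/(-101) + (-51/250 - 191/77)/(35/23))/859 = (10*(-1/101) + (-51*1/250 - 191*1/77)*(23/35))*(1/859) = (-10/101 + (-51/250 - 191/77)*(23/35))*(1/859) = (-10/101 - 51677/19250*23/35)*(1/859) = (-10/101 - 1188571/673750)*(1/859) = -126783171/68048750*1/859 = -126783171/58453876250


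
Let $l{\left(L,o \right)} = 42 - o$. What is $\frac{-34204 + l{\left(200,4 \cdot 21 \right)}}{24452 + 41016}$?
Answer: $- \frac{17123}{32734} \approx -0.5231$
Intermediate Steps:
$\frac{-34204 + l{\left(200,4 \cdot 21 \right)}}{24452 + 41016} = \frac{-34204 + \left(42 - 4 \cdot 21\right)}{24452 + 41016} = \frac{-34204 + \left(42 - 84\right)}{65468} = \left(-34204 + \left(42 - 84\right)\right) \frac{1}{65468} = \left(-34204 - 42\right) \frac{1}{65468} = \left(-34246\right) \frac{1}{65468} = - \frac{17123}{32734}$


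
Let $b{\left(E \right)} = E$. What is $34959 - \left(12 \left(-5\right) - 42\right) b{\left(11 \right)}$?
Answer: $36081$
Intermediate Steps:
$34959 - \left(12 \left(-5\right) - 42\right) b{\left(11 \right)} = 34959 - \left(12 \left(-5\right) - 42\right) 11 = 34959 - \left(-60 - 42\right) 11 = 34959 - \left(-102\right) 11 = 34959 - -1122 = 34959 + 1122 = 36081$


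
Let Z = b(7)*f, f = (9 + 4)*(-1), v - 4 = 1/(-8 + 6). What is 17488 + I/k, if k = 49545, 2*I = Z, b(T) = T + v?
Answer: 1155257189/66060 ≈ 17488.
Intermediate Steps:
v = 7/2 (v = 4 + 1/(-8 + 6) = 4 + 1/(-2) = 4 - 1/2 = 7/2 ≈ 3.5000)
f = -13 (f = 13*(-1) = -13)
b(T) = 7/2 + T (b(T) = T + 7/2 = 7/2 + T)
Z = -273/2 (Z = (7/2 + 7)*(-13) = (21/2)*(-13) = -273/2 ≈ -136.50)
I = -273/4 (I = (1/2)*(-273/2) = -273/4 ≈ -68.250)
17488 + I/k = 17488 - 273/4/49545 = 17488 - 273/4*1/49545 = 17488 - 91/66060 = 1155257189/66060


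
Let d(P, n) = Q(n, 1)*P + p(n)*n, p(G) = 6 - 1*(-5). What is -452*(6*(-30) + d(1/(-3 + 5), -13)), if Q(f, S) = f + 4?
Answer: 148030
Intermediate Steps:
Q(f, S) = 4 + f
p(G) = 11 (p(G) = 6 + 5 = 11)
d(P, n) = 11*n + P*(4 + n) (d(P, n) = (4 + n)*P + 11*n = P*(4 + n) + 11*n = 11*n + P*(4 + n))
-452*(6*(-30) + d(1/(-3 + 5), -13)) = -452*(6*(-30) + (11*(-13) + (4 - 13)/(-3 + 5))) = -452*(-180 + (-143 - 9/2)) = -452*(-180 - 295/2) = -452*(-655)/2 = -1*(-148030) = 148030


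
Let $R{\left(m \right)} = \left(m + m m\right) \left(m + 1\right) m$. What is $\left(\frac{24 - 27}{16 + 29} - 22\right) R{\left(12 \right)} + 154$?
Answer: $- \frac{2684302}{5} \approx -5.3686 \cdot 10^{5}$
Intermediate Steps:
$R{\left(m \right)} = m \left(1 + m\right) \left(m + m^{2}\right)$ ($R{\left(m \right)} = \left(m + m^{2}\right) \left(1 + m\right) m = \left(1 + m\right) \left(m + m^{2}\right) m = m \left(1 + m\right) \left(m + m^{2}\right)$)
$\left(\frac{24 - 27}{16 + 29} - 22\right) R{\left(12 \right)} + 154 = \left(\frac{24 - 27}{16 + 29} - 22\right) 12^{2} \left(1 + 12^{2} + 2 \cdot 12\right) + 154 = \left(- \frac{3}{45} - 22\right) 144 \left(1 + 144 + 24\right) + 154 = \left(\left(-3\right) \frac{1}{45} - 22\right) 144 \cdot 169 + 154 = \left(- \frac{1}{15} - 22\right) 24336 + 154 = \left(- \frac{331}{15}\right) 24336 + 154 = - \frac{2685072}{5} + 154 = - \frac{2684302}{5}$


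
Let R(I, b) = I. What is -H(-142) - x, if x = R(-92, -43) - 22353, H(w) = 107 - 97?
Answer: 22435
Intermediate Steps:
H(w) = 10
x = -22445 (x = -92 - 22353 = -22445)
-H(-142) - x = -1*10 - 1*(-22445) = -10 + 22445 = 22435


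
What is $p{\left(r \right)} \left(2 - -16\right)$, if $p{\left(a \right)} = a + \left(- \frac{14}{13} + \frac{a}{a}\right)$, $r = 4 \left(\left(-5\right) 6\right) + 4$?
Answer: $- \frac{27162}{13} \approx -2089.4$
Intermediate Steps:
$r = -116$ ($r = 4 \left(-30\right) + 4 = -120 + 4 = -116$)
$p{\left(a \right)} = - \frac{1}{13} + a$ ($p{\left(a \right)} = a + \left(\left(-14\right) \frac{1}{13} + 1\right) = a + \left(- \frac{14}{13} + 1\right) = a - \frac{1}{13} = - \frac{1}{13} + a$)
$p{\left(r \right)} \left(2 - -16\right) = \left(- \frac{1}{13} - 116\right) \left(2 - -16\right) = - \frac{1509 \left(2 + 16\right)}{13} = \left(- \frac{1509}{13}\right) 18 = - \frac{27162}{13}$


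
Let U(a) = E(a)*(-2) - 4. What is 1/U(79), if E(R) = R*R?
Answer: -1/12486 ≈ -8.0090e-5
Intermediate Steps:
E(R) = R**2
U(a) = -4 - 2*a**2 (U(a) = a**2*(-2) - 4 = -2*a**2 - 4 = -4 - 2*a**2)
1/U(79) = 1/(-4 - 2*79**2) = 1/(-4 - 2*6241) = 1/(-4 - 12482) = 1/(-12486) = -1/12486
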